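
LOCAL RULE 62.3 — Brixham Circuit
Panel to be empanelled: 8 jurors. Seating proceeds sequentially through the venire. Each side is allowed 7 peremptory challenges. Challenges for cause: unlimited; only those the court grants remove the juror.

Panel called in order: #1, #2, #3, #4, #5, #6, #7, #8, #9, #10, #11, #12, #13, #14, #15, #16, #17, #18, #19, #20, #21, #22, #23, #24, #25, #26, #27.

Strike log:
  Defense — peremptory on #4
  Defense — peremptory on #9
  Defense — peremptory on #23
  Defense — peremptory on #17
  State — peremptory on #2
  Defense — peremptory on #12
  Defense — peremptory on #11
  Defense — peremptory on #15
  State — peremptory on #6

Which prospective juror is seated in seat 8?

14

Removed: #2, #4, #6, #9, #11, #12, #15, #17, #23.
Seating in order: seats 1–8 → #1, #3, #5, #7, #8, #10, #13, #14.
So seat 8 is #14.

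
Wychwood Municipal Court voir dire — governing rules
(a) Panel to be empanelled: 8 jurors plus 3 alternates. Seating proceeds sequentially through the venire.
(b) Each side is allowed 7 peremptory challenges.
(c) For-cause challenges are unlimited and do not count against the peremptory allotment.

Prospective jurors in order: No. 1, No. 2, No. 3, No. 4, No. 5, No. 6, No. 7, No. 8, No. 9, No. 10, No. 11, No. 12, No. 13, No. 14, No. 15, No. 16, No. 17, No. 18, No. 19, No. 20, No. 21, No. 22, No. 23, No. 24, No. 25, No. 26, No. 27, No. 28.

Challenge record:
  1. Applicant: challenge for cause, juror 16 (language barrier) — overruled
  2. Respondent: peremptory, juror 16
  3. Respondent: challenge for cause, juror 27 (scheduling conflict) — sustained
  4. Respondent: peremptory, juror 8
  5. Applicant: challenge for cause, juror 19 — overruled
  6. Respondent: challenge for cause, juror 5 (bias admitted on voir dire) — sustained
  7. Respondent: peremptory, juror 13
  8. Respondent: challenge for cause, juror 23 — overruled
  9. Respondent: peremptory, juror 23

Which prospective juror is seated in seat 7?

9

Removed: #5, #8, #13, #16, #23, #27. (#19 stays — for-cause denied.)
Filling seats in venire order through position 7: #1, #2, #3, #4, #6, #7, #9.
So seat 7 is #9.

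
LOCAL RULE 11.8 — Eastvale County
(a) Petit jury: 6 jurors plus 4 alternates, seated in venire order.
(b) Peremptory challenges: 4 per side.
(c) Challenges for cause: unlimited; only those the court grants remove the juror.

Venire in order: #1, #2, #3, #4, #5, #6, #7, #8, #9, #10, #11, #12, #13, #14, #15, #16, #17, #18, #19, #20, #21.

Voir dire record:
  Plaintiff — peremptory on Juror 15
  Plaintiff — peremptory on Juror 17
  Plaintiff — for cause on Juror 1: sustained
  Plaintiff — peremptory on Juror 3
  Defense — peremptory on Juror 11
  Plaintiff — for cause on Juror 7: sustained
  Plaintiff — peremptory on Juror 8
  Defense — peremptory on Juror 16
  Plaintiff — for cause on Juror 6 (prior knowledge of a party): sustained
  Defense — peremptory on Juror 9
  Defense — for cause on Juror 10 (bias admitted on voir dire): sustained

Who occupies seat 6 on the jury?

Removed: #1, #3, #6, #7, #8, #9, #10, #11, #15, #16, #17.
Filling seats in venire order through position 6: #2, #4, #5, #12, #13, #14.
So seat 6 is #14.

14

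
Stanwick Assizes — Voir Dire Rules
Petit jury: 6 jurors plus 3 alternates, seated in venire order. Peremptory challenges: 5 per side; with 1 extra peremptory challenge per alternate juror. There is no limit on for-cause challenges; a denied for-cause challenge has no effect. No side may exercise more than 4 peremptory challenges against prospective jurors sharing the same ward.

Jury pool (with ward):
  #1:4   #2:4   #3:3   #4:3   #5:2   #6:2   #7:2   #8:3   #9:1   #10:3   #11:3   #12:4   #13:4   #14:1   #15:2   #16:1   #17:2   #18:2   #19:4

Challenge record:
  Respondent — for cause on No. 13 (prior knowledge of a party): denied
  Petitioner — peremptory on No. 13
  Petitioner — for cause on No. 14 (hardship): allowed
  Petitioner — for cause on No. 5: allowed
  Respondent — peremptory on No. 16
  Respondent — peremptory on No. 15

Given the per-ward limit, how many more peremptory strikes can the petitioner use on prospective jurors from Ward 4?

Petitioner peremptories so far: #13 — 1 of 8 used, 7 left overall.
Against Ward 4: #13 — 1 used; per-ward cap 4 leaves 3.
Binding limit: min(7, 3) = 3.

3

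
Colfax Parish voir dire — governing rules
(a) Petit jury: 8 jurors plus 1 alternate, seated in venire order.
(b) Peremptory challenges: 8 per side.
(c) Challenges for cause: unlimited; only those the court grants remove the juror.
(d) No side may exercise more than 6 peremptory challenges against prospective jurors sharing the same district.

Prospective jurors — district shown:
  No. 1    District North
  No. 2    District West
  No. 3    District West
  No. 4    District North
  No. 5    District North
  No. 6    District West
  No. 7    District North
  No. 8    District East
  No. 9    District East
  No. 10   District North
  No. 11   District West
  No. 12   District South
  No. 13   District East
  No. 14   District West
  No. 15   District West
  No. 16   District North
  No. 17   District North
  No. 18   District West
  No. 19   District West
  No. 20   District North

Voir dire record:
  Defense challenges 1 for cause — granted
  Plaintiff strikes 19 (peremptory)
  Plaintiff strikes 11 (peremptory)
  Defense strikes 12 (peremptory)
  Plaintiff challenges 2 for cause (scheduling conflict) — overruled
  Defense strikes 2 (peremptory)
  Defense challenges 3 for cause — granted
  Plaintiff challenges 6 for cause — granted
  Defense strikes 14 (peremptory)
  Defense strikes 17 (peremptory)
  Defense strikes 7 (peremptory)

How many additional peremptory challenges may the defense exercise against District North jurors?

3

Defense peremptories so far: #12, #2, #14, #17, #7 — 5 of 8 used, 3 left overall.
Against District North: #17, #7 — 2 used; per-district cap 6 leaves 4.
Binding limit: min(3, 4) = 3.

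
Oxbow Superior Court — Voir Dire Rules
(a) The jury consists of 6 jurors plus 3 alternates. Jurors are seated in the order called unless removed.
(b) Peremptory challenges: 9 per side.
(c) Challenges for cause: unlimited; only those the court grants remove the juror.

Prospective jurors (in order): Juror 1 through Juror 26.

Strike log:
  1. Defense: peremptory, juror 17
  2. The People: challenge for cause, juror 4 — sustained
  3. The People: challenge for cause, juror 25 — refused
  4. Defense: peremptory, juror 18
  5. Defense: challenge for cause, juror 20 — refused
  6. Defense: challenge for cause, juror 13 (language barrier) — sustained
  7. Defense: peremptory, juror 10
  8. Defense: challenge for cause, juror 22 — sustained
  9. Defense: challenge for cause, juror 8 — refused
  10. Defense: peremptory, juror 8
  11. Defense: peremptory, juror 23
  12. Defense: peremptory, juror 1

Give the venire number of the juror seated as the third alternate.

Removed: #1, #4, #8, #10, #13, #17, #18, #22, #23. (#20, #25 stay — for-cause denied.)
Filling seats in venire order through position 9: #2, #3, #5, #6, #7, #9, #11, #12, #14.
So alternate 3 is #14.

14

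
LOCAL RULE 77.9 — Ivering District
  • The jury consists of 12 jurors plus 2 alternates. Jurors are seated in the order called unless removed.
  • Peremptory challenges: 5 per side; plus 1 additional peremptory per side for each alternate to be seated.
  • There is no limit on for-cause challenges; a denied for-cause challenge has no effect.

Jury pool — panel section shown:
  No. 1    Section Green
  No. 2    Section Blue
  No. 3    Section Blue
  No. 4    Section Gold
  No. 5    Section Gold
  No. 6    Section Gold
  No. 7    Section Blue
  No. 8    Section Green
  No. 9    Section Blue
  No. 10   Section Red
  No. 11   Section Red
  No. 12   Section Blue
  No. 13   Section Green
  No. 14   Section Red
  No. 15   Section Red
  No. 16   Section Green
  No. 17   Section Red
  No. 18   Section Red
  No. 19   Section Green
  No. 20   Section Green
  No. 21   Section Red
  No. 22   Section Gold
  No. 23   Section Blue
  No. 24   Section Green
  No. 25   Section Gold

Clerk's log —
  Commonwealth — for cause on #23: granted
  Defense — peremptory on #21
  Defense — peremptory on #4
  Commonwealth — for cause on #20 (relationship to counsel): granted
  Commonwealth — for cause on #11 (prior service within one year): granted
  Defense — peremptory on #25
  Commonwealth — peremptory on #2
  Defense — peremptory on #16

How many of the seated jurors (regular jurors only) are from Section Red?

3

Removed: #2, #4, #11, #16, #20, #21, #23, #25.
Seated jurors 1–12: #1, #3, #5, #6, #7, #8, #9, #10, #12, #13, #14, #15 (alternates #17, #18 not counted).
Of those, in Section Red: #10, #14, #15 → 3.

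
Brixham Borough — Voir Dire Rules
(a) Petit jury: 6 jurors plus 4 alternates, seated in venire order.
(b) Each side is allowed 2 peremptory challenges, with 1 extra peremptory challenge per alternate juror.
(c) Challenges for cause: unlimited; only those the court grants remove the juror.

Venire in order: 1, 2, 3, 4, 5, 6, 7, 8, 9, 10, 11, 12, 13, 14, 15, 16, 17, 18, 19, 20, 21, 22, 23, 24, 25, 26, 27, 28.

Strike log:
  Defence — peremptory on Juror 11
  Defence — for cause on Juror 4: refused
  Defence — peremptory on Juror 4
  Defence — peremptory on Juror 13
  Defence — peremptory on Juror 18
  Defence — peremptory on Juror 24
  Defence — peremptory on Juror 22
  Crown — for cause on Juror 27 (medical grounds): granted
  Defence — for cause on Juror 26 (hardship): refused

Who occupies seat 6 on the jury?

7

Removed: #4, #11, #13, #18, #22, #24, #27. (#26 stays — for-cause denied.)
Filling seats in venire order through position 6: #1, #2, #3, #5, #6, #7.
So seat 6 is #7.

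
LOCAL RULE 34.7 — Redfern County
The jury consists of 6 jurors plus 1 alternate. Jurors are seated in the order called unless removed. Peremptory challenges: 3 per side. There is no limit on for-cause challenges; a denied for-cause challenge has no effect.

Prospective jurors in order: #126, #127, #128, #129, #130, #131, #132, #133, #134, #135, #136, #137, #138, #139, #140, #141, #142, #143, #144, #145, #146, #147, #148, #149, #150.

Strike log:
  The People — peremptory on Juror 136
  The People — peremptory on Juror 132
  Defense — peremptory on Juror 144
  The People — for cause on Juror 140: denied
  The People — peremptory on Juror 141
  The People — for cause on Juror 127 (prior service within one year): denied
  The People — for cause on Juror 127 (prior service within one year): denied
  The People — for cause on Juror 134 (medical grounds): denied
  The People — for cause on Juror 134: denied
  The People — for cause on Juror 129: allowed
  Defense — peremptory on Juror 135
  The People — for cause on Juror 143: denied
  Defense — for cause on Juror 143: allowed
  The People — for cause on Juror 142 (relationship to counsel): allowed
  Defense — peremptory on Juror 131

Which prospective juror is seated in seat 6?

134

Removed: #129, #131, #132, #135, #136, #141, #142, #143, #144. (#127, #134, #140 stay — for-cause denied.)
Seating in order: seats 1–6 → #126, #127, #128, #130, #133, #134; alternates → #137.
So seat 6 is #134.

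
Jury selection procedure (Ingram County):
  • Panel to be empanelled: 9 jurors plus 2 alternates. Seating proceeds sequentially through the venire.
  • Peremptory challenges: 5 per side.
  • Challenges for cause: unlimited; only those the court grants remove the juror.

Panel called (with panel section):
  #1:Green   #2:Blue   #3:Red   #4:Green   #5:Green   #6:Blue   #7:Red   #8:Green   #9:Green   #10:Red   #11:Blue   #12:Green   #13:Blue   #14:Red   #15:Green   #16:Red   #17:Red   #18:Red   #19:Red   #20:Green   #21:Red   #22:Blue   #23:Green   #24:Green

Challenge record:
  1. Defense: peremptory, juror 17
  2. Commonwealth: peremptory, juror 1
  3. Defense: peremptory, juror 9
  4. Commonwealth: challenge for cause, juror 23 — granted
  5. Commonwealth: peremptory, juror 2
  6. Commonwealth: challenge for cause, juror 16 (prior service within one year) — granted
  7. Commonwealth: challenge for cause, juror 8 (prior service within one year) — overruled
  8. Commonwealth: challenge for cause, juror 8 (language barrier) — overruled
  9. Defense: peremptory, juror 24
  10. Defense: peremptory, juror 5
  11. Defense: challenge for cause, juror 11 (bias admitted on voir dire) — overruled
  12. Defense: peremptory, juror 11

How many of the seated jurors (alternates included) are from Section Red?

5

Removed: #1, #2, #5, #9, #11, #16, #17, #23, #24.
Seated (11 incl. alternates): #3, #4, #6, #7, #8, #10, #12, #13, #14, #15, #18.
Of those, in Section Red: #3, #7, #10, #14, #18 → 5.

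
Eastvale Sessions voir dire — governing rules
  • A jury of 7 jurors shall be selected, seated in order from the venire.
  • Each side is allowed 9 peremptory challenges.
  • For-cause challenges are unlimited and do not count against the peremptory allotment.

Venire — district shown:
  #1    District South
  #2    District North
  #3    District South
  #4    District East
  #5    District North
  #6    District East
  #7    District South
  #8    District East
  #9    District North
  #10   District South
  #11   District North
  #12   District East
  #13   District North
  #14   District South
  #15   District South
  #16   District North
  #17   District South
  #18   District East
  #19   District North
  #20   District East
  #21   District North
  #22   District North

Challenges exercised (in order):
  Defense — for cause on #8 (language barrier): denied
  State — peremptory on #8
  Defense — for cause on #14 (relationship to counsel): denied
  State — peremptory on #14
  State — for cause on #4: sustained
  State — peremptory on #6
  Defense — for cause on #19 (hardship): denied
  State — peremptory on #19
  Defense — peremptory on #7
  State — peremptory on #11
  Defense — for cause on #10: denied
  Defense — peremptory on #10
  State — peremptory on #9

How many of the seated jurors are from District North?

3

Removed: #4, #6, #7, #8, #9, #10, #11, #14, #19.
Seated jurors 1–7: #1, #2, #3, #5, #12, #13, #15.
Of those, in District North: #2, #5, #13 → 3.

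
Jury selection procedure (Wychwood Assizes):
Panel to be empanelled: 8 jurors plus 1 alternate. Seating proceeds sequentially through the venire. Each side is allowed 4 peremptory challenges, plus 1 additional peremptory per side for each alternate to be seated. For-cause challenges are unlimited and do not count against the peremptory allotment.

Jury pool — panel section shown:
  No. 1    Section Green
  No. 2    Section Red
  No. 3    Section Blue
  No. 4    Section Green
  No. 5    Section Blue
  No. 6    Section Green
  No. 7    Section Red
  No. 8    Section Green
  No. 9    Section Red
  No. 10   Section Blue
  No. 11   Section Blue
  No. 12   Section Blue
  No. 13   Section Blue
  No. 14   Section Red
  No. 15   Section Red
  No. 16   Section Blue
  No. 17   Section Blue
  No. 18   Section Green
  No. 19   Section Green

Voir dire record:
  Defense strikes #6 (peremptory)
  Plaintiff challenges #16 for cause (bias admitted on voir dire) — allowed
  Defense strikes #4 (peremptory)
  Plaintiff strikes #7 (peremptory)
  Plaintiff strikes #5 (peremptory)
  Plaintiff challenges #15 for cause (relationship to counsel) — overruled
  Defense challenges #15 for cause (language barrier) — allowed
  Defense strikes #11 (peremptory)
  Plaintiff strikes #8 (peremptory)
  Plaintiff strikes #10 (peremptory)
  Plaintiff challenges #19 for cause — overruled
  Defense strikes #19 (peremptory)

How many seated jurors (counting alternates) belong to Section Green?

Removed: #4, #5, #6, #7, #8, #10, #11, #15, #16, #19.
Seated (9 incl. alternates): #1, #2, #3, #9, #12, #13, #14, #17, #18.
Of those, in Section Green: #1, #18 → 2.

2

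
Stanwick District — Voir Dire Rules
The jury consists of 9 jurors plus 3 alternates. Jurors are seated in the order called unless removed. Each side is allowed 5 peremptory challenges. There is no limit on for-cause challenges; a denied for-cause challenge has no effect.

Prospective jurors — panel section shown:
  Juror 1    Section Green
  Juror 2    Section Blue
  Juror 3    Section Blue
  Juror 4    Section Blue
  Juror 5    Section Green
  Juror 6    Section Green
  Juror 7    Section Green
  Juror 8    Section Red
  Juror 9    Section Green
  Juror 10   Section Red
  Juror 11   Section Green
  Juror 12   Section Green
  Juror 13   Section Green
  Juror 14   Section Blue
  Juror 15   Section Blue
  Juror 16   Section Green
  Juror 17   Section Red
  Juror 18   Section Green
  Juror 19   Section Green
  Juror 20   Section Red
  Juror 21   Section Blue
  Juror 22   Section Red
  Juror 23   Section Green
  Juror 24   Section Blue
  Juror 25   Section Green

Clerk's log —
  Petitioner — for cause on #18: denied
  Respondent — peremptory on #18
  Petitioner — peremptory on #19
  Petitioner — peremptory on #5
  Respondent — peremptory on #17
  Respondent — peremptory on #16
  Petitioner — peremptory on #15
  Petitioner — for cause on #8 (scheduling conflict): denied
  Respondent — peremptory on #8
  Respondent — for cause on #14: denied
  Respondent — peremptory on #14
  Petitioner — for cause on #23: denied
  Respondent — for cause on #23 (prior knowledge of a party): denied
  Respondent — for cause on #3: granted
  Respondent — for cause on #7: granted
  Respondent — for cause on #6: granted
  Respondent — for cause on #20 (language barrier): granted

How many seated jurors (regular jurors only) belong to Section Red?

1

Removed: #3, #5, #6, #7, #8, #14, #15, #16, #17, #18, #19, #20.
Seated jurors 1–9: #1, #2, #4, #9, #10, #11, #12, #13, #21 (alternates #22, #23, #24 not counted).
Of those, in Section Red: #10 → 1.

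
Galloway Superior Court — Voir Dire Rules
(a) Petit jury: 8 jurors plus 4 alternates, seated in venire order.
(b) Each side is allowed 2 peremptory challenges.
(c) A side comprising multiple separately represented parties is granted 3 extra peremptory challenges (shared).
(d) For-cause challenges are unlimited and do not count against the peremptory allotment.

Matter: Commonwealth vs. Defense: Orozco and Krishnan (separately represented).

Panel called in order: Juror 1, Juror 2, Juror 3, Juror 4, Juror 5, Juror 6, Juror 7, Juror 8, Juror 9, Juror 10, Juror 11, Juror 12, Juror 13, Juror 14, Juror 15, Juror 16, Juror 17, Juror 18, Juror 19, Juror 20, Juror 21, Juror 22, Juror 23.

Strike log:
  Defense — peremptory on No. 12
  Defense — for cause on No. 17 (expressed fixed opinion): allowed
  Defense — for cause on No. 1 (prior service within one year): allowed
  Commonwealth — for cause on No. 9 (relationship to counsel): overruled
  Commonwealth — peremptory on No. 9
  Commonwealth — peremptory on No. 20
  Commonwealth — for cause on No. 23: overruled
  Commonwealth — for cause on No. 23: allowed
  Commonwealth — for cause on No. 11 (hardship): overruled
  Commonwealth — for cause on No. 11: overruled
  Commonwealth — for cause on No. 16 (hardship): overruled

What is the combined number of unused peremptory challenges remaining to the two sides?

Commonwealth allotment: 2. Defense allotment: 2 base + 3 multi-party = 5.
Commonwealth peremptories used: #9, #20 — 2 (for-cause on #9, #23, #23, #11, #11, #16 don't count).
Defense peremptories used: #12 — 1 (for-cause on #17, #1 don't count).
Remaining: (2 − 2) + (5 − 1) = 4.

4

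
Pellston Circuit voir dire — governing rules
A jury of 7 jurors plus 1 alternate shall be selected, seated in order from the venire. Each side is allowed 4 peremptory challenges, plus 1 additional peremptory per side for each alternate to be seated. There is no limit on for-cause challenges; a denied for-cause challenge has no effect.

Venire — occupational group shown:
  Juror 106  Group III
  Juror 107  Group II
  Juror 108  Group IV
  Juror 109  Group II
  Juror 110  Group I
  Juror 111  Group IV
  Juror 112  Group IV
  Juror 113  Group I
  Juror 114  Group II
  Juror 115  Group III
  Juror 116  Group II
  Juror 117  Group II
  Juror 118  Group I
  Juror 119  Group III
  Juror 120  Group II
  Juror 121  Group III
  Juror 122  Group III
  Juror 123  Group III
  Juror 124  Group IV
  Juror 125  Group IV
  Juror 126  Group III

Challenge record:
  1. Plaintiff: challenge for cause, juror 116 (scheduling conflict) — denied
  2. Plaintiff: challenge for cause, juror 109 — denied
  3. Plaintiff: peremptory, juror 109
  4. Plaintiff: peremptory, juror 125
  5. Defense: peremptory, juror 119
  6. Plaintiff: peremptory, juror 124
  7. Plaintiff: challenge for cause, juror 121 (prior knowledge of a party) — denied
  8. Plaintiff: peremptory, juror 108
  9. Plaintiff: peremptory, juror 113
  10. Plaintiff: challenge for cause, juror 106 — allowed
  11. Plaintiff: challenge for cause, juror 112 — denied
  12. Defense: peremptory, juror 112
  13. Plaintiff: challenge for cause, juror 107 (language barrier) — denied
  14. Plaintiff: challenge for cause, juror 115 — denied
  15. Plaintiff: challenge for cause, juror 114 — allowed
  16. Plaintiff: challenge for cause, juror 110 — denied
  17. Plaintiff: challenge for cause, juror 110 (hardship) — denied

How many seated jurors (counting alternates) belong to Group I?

2

Removed: #106, #108, #109, #112, #113, #114, #119, #124, #125.
Seated (8 incl. alternates): #107, #110, #111, #115, #116, #117, #118, #120.
Of those, in Group I: #110, #118 → 2.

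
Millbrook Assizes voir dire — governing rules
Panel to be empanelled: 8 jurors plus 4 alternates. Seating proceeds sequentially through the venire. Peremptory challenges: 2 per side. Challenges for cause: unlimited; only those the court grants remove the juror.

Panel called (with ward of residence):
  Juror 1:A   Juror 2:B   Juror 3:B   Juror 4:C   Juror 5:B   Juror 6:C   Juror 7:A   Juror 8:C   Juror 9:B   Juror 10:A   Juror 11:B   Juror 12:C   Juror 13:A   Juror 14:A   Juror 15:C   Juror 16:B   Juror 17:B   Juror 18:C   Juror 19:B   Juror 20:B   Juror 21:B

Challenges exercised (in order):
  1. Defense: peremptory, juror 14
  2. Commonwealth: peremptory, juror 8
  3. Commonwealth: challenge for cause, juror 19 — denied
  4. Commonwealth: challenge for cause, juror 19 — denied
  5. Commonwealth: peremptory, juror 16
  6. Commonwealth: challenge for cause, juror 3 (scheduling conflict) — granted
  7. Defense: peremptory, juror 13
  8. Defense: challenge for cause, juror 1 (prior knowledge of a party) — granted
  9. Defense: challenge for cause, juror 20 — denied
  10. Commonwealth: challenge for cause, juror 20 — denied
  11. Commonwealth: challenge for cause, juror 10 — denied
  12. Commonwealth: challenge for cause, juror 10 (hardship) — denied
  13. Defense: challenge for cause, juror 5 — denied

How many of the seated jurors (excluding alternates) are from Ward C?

2

Removed: #1, #3, #8, #13, #14, #16.
Seated jurors 1–8: #2, #4, #5, #6, #7, #9, #10, #11 (alternates #12, #15, #17, #18 not counted).
Of those, in Ward C: #4, #6 → 2.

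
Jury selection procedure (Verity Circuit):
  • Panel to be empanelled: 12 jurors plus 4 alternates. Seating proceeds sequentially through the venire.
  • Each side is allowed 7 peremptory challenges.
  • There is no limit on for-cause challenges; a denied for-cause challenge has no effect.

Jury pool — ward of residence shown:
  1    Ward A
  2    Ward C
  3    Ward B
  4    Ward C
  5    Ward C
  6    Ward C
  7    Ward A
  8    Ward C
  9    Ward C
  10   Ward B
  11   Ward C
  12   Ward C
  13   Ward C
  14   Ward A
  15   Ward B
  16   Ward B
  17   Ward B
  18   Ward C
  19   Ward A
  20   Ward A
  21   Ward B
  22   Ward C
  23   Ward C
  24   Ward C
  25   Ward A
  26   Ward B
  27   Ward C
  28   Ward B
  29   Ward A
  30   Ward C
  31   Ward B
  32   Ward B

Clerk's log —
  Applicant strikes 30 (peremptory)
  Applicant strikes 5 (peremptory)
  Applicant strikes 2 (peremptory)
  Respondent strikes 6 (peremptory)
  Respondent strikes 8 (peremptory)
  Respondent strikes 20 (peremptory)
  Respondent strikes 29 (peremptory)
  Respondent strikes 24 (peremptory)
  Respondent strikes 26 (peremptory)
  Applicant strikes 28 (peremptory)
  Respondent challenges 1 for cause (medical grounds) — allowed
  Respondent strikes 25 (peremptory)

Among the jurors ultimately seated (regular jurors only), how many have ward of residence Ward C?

Removed: #1, #2, #5, #6, #8, #20, #24, #25, #26, #28, #29, #30.
Seated jurors 1–12: #3, #4, #7, #9, #10, #11, #12, #13, #14, #15, #16, #17 (alternates #18, #19, #21, #22 not counted).
Of those, in Ward C: #4, #9, #11, #12, #13 → 5.

5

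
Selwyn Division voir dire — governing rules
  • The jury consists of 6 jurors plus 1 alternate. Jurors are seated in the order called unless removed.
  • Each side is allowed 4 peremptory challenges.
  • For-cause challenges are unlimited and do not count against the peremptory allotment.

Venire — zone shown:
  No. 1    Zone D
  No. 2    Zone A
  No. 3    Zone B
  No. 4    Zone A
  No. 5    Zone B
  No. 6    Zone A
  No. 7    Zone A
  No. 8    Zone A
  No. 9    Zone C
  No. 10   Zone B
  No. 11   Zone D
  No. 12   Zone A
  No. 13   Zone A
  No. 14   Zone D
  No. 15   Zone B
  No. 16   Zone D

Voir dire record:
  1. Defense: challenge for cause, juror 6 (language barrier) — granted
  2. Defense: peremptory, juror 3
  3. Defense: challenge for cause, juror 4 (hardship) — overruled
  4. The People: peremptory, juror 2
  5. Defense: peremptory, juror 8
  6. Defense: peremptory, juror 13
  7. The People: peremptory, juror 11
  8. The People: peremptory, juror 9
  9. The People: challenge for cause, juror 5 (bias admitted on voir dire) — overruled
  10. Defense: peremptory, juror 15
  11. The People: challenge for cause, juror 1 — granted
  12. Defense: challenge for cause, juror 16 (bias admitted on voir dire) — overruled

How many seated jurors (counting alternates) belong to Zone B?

2

Removed: #1, #2, #3, #6, #8, #9, #11, #13, #15.
Seated (7 incl. alternates): #4, #5, #7, #10, #12, #14, #16.
Of those, in Zone B: #5, #10 → 2.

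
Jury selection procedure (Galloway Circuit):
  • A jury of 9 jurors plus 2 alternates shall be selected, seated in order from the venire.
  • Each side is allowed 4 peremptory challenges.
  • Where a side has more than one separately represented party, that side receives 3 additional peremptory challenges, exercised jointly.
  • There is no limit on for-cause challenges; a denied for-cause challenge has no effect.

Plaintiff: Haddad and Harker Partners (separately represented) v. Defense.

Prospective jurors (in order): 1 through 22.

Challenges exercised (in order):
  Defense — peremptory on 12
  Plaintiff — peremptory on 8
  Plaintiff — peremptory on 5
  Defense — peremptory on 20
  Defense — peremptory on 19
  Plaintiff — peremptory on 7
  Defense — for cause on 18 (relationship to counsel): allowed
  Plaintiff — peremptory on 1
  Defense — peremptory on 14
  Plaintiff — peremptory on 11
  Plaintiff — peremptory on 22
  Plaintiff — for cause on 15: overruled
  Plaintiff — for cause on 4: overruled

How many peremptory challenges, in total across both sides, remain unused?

Plaintiff allotment: 4 base + 3 multi-party = 7. Defense allotment: 4.
Plaintiff peremptories used: #8, #5, #7, #1, #11, #22 — 6 (for-cause on #15, #4 don't count).
Defense peremptories used: #12, #20, #19, #14 — 4 (the for-cause on #18 doesn't count).
Remaining: (7 − 6) + (4 − 4) = 1.

1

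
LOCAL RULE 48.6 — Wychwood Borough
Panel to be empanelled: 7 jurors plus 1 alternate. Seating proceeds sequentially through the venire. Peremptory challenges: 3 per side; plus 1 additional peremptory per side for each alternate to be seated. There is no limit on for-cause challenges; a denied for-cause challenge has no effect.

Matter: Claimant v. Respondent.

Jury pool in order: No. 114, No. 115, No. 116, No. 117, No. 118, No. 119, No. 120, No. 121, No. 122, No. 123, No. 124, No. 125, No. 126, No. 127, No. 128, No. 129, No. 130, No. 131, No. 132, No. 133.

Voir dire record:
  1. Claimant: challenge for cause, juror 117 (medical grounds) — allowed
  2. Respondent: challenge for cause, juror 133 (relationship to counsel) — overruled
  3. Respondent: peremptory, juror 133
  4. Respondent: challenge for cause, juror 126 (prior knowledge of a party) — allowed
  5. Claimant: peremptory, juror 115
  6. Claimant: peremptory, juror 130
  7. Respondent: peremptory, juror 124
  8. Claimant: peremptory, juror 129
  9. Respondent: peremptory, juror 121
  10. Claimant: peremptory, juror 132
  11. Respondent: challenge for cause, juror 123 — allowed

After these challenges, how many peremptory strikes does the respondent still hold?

1

Respondent allotment: 3 base + 1 × 1 alternate = 4.
Respondent peremptories used: #133, #124, #121 — 3 (for-cause on #133, #126, #123 don't count).
Remaining: 4 − 3 = 1.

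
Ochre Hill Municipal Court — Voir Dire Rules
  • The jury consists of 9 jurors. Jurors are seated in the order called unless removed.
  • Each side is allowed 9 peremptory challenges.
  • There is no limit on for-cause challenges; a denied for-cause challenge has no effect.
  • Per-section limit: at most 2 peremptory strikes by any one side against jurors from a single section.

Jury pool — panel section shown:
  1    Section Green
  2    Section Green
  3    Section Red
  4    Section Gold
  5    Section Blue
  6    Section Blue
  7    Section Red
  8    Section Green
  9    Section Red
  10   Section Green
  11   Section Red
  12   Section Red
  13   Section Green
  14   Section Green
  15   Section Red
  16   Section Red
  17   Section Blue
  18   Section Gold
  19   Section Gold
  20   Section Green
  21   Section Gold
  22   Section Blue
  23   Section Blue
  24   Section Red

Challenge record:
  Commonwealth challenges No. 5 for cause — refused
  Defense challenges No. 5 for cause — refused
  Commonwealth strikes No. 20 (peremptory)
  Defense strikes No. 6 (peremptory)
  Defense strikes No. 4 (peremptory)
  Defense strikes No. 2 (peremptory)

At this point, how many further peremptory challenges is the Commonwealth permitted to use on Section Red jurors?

2

Commonwealth peremptories so far: #20 — 1 of 9 used, 8 left overall.
Against Section Red: none yet — per-section cap 2 leaves 2.
Binding limit: min(8, 2) = 2.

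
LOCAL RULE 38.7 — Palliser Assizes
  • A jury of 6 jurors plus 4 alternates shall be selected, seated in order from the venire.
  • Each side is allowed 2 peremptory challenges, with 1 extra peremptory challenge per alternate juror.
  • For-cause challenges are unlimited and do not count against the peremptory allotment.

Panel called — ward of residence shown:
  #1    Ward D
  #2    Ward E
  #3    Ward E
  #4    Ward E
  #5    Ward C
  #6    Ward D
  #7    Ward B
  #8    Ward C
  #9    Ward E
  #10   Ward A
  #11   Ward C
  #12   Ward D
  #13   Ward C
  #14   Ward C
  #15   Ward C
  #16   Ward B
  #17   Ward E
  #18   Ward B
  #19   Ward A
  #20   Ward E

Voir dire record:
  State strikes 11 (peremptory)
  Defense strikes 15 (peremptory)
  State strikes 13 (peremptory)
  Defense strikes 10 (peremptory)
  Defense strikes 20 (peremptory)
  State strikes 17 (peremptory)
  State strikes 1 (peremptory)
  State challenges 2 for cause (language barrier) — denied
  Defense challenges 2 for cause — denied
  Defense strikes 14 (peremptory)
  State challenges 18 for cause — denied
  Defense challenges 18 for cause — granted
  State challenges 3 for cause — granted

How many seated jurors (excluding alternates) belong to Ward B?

Removed: #1, #3, #10, #11, #13, #14, #15, #17, #18, #20.
Seated jurors 1–6: #2, #4, #5, #6, #7, #8 (alternates #9, #12, #16, #19 not counted).
Of those, in Ward B: #7 → 1.

1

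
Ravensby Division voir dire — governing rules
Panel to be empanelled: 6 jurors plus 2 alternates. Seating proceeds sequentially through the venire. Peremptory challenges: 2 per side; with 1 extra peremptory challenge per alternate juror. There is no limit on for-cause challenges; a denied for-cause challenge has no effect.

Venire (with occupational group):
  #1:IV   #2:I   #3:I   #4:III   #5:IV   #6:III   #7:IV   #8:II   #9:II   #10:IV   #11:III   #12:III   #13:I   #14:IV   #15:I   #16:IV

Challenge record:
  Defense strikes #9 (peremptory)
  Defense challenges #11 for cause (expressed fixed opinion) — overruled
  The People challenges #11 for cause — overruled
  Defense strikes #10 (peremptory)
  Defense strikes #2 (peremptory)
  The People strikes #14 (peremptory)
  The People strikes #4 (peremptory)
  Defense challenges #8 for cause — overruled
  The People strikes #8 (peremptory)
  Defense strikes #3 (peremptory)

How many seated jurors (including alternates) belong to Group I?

Removed: #2, #3, #4, #8, #9, #10, #14.
Seated (8 incl. alternates): #1, #5, #6, #7, #11, #12, #13, #15.
Of those, in Group I: #13, #15 → 2.

2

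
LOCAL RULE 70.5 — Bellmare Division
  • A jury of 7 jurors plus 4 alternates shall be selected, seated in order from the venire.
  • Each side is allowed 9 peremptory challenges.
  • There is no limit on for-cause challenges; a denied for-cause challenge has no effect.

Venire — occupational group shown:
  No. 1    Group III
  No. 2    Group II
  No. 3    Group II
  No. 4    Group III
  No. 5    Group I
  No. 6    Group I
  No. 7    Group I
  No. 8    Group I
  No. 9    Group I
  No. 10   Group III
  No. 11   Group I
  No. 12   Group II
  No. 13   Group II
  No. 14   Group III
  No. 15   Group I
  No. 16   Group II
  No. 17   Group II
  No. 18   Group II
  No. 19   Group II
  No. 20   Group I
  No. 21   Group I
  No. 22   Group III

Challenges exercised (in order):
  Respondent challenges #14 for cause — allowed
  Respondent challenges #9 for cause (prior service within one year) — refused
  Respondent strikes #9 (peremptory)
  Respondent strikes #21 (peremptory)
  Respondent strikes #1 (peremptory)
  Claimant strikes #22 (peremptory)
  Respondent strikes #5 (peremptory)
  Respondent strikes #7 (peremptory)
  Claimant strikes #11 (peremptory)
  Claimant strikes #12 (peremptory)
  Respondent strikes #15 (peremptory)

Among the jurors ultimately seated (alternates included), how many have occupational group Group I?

Removed: #1, #5, #7, #9, #11, #12, #14, #15, #21, #22.
Seated (11 incl. alternates): #2, #3, #4, #6, #8, #10, #13, #16, #17, #18, #19.
Of those, in Group I: #6, #8 → 2.

2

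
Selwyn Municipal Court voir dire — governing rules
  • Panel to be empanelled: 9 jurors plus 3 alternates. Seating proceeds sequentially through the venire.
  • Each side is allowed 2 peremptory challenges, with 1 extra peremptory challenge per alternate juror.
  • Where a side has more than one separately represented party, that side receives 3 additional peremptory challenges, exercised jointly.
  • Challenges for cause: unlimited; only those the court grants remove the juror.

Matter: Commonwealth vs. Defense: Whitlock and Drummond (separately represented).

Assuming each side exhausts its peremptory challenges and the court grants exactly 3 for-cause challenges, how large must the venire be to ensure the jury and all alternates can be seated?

Seats to fill: 9 + 3 alternates = 12.
Peremptories — Commonwealth: 2 + 1×3 = 5; Defense: 2 + 1×3 + 3 = 8; total 13.
For-cause removals: 3.
Minimum venire: 12 + 13 + 3 = 28.

28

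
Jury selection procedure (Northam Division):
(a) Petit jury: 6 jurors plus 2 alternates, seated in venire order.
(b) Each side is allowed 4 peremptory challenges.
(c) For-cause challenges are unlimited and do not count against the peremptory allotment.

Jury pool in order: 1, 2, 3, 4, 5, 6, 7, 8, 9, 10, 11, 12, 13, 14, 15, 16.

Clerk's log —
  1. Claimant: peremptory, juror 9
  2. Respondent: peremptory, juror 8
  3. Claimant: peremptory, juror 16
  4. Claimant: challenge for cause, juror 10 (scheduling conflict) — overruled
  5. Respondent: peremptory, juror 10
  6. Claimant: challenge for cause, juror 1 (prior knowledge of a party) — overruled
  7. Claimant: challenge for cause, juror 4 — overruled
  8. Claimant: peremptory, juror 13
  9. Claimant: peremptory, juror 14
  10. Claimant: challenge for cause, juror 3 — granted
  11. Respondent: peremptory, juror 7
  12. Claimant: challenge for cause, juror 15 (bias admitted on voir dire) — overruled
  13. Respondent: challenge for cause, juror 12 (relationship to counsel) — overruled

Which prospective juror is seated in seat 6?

11

Removed: #3, #7, #8, #9, #10, #13, #14, #16. (#1, #4, #12, #15 stay — for-cause denied.)
Filling seats in venire order through position 6: #1, #2, #4, #5, #6, #11.
So seat 6 is #11.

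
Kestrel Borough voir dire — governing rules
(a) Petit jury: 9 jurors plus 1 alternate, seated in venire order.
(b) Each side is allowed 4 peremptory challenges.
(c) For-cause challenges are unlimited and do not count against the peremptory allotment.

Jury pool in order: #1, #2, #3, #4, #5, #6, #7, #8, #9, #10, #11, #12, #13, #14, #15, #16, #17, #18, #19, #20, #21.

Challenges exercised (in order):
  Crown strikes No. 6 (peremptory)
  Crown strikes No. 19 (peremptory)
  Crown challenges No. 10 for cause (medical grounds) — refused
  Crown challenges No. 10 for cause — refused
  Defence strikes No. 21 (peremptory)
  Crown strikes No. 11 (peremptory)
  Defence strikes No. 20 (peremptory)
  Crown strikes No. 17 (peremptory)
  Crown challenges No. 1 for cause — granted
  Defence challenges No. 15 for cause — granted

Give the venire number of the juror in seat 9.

12

Removed: #1, #6, #11, #15, #17, #19, #20, #21. (#10 stays — for-cause denied.)
Filling seats in venire order through position 9: #2, #3, #4, #5, #7, #8, #9, #10, #12.
So seat 9 is #12.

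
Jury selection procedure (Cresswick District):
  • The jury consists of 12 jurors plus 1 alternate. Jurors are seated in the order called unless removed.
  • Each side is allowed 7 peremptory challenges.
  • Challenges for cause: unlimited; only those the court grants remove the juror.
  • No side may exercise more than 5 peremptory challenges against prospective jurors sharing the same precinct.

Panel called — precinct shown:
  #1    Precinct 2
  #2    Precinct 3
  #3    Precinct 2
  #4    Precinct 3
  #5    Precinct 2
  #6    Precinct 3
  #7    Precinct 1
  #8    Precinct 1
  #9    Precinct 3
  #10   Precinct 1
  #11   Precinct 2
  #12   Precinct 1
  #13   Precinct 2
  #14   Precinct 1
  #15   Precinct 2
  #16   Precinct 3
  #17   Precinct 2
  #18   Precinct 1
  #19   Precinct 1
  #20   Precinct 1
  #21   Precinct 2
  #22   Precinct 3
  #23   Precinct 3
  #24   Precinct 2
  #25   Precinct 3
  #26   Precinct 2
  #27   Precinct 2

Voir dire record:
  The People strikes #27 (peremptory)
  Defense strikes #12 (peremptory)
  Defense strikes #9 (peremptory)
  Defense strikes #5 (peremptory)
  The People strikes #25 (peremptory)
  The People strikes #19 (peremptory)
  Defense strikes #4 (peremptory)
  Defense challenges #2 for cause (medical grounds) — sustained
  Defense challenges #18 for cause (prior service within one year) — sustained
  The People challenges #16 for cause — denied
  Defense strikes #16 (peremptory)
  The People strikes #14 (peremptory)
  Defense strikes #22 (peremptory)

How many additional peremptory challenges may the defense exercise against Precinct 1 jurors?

1

Defense peremptories so far: #12, #9, #5, #4, #16, #22 — 6 of 7 used, 1 left overall.
Against Precinct 1: #12 — 1 used; per-precinct cap 5 leaves 4.
Binding limit: min(1, 4) = 1.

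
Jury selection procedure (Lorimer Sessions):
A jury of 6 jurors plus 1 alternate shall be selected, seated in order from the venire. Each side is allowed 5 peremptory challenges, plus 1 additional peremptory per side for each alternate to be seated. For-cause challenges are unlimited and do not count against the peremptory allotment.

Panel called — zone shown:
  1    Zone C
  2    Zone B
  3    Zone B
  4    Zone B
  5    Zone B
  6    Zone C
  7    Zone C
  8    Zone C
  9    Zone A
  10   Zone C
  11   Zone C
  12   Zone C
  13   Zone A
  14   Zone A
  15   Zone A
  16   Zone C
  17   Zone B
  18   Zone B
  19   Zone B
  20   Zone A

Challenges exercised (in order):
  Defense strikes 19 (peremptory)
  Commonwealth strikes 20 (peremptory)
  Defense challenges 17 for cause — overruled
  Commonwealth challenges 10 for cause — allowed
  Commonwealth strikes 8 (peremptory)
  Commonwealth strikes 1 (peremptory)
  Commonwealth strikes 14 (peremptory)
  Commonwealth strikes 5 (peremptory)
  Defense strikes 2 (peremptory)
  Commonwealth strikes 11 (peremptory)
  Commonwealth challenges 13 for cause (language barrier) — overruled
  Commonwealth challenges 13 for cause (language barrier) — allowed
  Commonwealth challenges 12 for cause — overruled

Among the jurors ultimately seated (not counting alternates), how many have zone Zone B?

2

Removed: #1, #2, #5, #8, #10, #11, #13, #14, #19, #20.
Seated jurors 1–6: #3, #4, #6, #7, #9, #12 (alternates #15 not counted).
Of those, in Zone B: #3, #4 → 2.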